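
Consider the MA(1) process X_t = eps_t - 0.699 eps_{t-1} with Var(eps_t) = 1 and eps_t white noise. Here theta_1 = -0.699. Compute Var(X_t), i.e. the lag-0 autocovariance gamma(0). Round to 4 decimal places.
\gamma(0) = 1.4886

For an MA(q) process X_t = eps_t + sum_i theta_i eps_{t-i} with
Var(eps_t) = sigma^2, the variance is
  gamma(0) = sigma^2 * (1 + sum_i theta_i^2).
  sum_i theta_i^2 = (-0.699)^2 = 0.488601.
  gamma(0) = 1 * (1 + 0.488601) = 1 * 1.488601 = 1.488601, which rounds to 1.4886.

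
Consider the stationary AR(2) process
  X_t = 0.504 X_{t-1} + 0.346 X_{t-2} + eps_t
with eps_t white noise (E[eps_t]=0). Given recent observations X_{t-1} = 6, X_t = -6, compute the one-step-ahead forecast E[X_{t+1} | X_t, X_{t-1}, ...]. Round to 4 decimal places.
E[X_{t+1} \mid \mathcal F_t] = -0.9480

For an AR(p) model X_t = c + sum_i phi_i X_{t-i} + eps_t, the
one-step-ahead conditional mean is
  E[X_{t+1} | X_t, ...] = c + sum_i phi_i X_{t+1-i}.
Substitute known values:
  E[X_{t+1} | ...] = (0.504) * (-6) + (0.346) * (6)
                   = -0.9480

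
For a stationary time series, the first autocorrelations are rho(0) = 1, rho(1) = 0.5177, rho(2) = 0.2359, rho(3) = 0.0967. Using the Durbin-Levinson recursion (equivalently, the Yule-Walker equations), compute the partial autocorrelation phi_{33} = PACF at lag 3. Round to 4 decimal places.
\phi_{33} = -0.0110

The PACF at lag k is phi_{kk}, the last component of the solution
to the Yule-Walker system G_k phi = r_k where
  (G_k)_{ij} = rho(|i - j|), (r_k)_i = rho(i), i,j = 1..k.
Equivalently, Durbin-Levinson gives phi_{kk} iteratively:
  phi_{11} = rho(1)
  phi_{kk} = [rho(k) - sum_{j=1..k-1} phi_{k-1,j} rho(k-j)]
            / [1 - sum_{j=1..k-1} phi_{k-1,j} rho(j)],
  phi_{k,j} = phi_{k-1,j} - phi_{kk} phi_{k-1,k-j},  j = 1..k-1.
Step k = 1:
  phi_11 = rho(1) = 0.5177.
Step k = 2:
  phi_22 = [rho(2) - phi_11 rho(1)] / [1 - phi_11 rho(1)] = [0.2359 - (0.5177)(0.5177)] / [1 - (0.5177)(0.5177)]
         = -0.03211329 / 0.73198671 = -0.043871.
  Update: phi_21 = phi_11 - phi_22 phi_11 = 0.5177 - (-0.043871)(0.5177) = 0.540412.
Step k = 3:
  phi_33 = [rho(3) - phi_21 rho(2) - phi_22 rho(1)] / [1 - phi_21 rho(1) - phi_22 rho(2)]
    numerator   = 0.0967 - (0.540412)(0.2359) - (-0.043871)(0.5177) = -0.00807102
    denominator = 1 - (0.540412)(0.5177) - (-0.043871)(0.2359) = 0.73057785
  phi_33 = -0.00807102 / 0.73057785 = -0.011.
Therefore phi_{33} = -0.0110.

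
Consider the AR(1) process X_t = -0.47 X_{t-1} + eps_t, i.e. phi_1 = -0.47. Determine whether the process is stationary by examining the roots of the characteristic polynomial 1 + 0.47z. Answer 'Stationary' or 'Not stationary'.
\text{Stationary}

The AR(p) characteristic polynomial is P(z) = 1 + 0.47z.
Stationarity requires all roots to lie outside the unit circle, i.e. |z| > 1 for every root.
This is linear in z: 1 + (0.47) z = 0  =>  z = -1/(0.47) = -2.12766,  |z| = 2.12766.
Moduli of all roots: 2.1277.
All moduli strictly greater than 1? Yes.
Verdict: Stationary.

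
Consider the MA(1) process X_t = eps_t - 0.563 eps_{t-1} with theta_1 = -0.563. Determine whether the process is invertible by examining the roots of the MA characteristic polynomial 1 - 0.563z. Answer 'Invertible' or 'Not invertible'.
\text{Invertible}

The MA(q) characteristic polynomial is P(z) = 1 - 0.563z.
Invertibility requires all roots to lie outside the unit circle, i.e. |z| > 1 for every root.
This is linear in z: 1 + (-0.563) z = 0  =>  z = -1/(-0.563) = 1.776199,  |z| = 1.776199.
Moduli of all roots: 1.7762.
All moduli strictly greater than 1? Yes.
Verdict: Invertible.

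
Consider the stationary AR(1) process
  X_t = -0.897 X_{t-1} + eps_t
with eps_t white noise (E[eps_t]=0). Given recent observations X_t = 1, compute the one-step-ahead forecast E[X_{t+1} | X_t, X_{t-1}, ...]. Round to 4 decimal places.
E[X_{t+1} \mid \mathcal F_t] = -0.8970

For an AR(p) model X_t = c + sum_i phi_i X_{t-i} + eps_t, the
one-step-ahead conditional mean is
  E[X_{t+1} | X_t, ...] = c + sum_i phi_i X_{t+1-i}.
Substitute known values:
  E[X_{t+1} | ...] = (-0.897) * (1)
                   = -0.8970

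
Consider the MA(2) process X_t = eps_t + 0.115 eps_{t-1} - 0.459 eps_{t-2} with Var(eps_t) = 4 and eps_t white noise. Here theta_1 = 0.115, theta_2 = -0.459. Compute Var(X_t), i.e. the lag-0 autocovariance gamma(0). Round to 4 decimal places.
\gamma(0) = 4.8956

For an MA(q) process X_t = eps_t + sum_i theta_i eps_{t-i} with
Var(eps_t) = sigma^2, the variance is
  gamma(0) = sigma^2 * (1 + sum_i theta_i^2).
  sum_i theta_i^2 = (0.115)^2 + (-0.459)^2 = 0.013225 + 0.210681 = 0.223906.
  gamma(0) = 4 * (1 + 0.223906) = 4 * 1.223906 = 4.895624, which rounds to 4.8956.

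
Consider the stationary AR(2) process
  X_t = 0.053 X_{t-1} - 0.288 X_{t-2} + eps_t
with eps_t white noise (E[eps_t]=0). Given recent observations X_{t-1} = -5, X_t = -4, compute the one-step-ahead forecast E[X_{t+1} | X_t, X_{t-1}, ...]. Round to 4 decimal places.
E[X_{t+1} \mid \mathcal F_t] = 1.2280

For an AR(p) model X_t = c + sum_i phi_i X_{t-i} + eps_t, the
one-step-ahead conditional mean is
  E[X_{t+1} | X_t, ...] = c + sum_i phi_i X_{t+1-i}.
Substitute known values:
  E[X_{t+1} | ...] = (0.053) * (-4) + (-0.288) * (-5)
                   = 1.2280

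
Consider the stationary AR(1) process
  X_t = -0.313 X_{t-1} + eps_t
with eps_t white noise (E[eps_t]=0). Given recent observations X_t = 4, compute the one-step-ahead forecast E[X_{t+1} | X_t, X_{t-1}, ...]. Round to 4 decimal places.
E[X_{t+1} \mid \mathcal F_t] = -1.2520

For an AR(p) model X_t = c + sum_i phi_i X_{t-i} + eps_t, the
one-step-ahead conditional mean is
  E[X_{t+1} | X_t, ...] = c + sum_i phi_i X_{t+1-i}.
Substitute known values:
  E[X_{t+1} | ...] = (-0.313) * (4)
                   = -1.2520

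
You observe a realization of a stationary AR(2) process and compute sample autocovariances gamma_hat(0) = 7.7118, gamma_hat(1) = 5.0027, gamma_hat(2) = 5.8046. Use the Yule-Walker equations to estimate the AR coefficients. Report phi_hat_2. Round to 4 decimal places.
\hat\phi_{2} = 0.5730

The Yule-Walker equations for an AR(p) process read, in matrix form,
  Gamma_p phi = r_p,   with   (Gamma_p)_{ij} = gamma(|i - j|),
                       (r_p)_i = gamma(i),   i,j = 1..p.
Substitute the sample gammas (Toeplitz matrix and right-hand side of size 2):
  Gamma_p = [[7.7118, 5.0027], [5.0027, 7.7118]]
  r_p     = [5.0027, 5.8046]
Written out:
  7.7118 phi_1 + 5.0027 phi_2 = 5.0027
  5.0027 phi_1 + 7.7118 phi_2 = 5.8046
Solve by Cramer's rule:
  det = gamma(0)^2 - gamma(1)^2 = (7.7118)^2 - (5.0027)^2 = 59.47185924 - 25.02700729 = 34.44485195
  phi_hat_1 = [gamma(1) gamma(0) - gamma(1) gamma(2)] / det = [(5.0027)(7.7118) - (5.0027)(5.8046)] / 34.44485195 = 9.54114944 / 34.44485195 = 0.277
  phi_hat_2 = [gamma(0) gamma(2) - gamma(1)^2] / det = [(7.7118)(5.8046) - (5.0027)^2] / 34.44485195 = 19.73690699 / 34.44485195 = 0.573
So phi_hat = [0.2770, 0.5730].
Therefore phi_hat_2 = 0.5730.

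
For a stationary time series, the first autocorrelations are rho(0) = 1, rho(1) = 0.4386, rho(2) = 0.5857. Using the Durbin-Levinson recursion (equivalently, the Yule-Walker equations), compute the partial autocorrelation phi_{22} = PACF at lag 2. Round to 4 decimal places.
\phi_{22} = 0.4870

The PACF at lag k is phi_{kk}, the last component of the solution
to the Yule-Walker system G_k phi = r_k where
  (G_k)_{ij} = rho(|i - j|), (r_k)_i = rho(i), i,j = 1..k.
Equivalently, Durbin-Levinson gives phi_{kk} iteratively:
  phi_{11} = rho(1)
  phi_{kk} = [rho(k) - sum_{j=1..k-1} phi_{k-1,j} rho(k-j)]
            / [1 - sum_{j=1..k-1} phi_{k-1,j} rho(j)],
  phi_{k,j} = phi_{k-1,j} - phi_{kk} phi_{k-1,k-j},  j = 1..k-1.
Step k = 1:
  phi_11 = rho(1) = 0.4386.
Step k = 2:
  phi_22 = [rho(2) - phi_11 rho(1)] / [1 - phi_11 rho(1)] = [0.5857 - (0.4386)(0.4386)] / [1 - (0.4386)(0.4386)]
         = 0.39333004 / 0.80763004 = 0.487.
Therefore phi_{22} = 0.4870.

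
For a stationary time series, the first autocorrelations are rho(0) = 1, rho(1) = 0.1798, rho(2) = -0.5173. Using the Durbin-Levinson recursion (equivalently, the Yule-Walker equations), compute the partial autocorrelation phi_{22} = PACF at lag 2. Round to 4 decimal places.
\phi_{22} = -0.5680

The PACF at lag k is phi_{kk}, the last component of the solution
to the Yule-Walker system G_k phi = r_k where
  (G_k)_{ij} = rho(|i - j|), (r_k)_i = rho(i), i,j = 1..k.
Equivalently, Durbin-Levinson gives phi_{kk} iteratively:
  phi_{11} = rho(1)
  phi_{kk} = [rho(k) - sum_{j=1..k-1} phi_{k-1,j} rho(k-j)]
            / [1 - sum_{j=1..k-1} phi_{k-1,j} rho(j)],
  phi_{k,j} = phi_{k-1,j} - phi_{kk} phi_{k-1,k-j},  j = 1..k-1.
Step k = 1:
  phi_11 = rho(1) = 0.1798.
Step k = 2:
  phi_22 = [rho(2) - phi_11 rho(1)] / [1 - phi_11 rho(1)] = [-0.5173 - (0.1798)(0.1798)] / [1 - (0.1798)(0.1798)]
         = -0.54962804 / 0.96767196 = -0.568.
Therefore phi_{22} = -0.5680.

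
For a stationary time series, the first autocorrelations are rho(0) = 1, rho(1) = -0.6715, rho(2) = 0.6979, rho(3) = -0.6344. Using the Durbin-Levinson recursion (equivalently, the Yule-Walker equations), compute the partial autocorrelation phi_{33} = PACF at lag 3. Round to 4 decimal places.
\phi_{33} = -0.1701

The PACF at lag k is phi_{kk}, the last component of the solution
to the Yule-Walker system G_k phi = r_k where
  (G_k)_{ij} = rho(|i - j|), (r_k)_i = rho(i), i,j = 1..k.
Equivalently, Durbin-Levinson gives phi_{kk} iteratively:
  phi_{11} = rho(1)
  phi_{kk} = [rho(k) - sum_{j=1..k-1} phi_{k-1,j} rho(k-j)]
            / [1 - sum_{j=1..k-1} phi_{k-1,j} rho(j)],
  phi_{k,j} = phi_{k-1,j} - phi_{kk} phi_{k-1,k-j},  j = 1..k-1.
Step k = 1:
  phi_11 = rho(1) = -0.6715.
Step k = 2:
  phi_22 = [rho(2) - phi_11 rho(1)] / [1 - phi_11 rho(1)] = [0.6979 - (-0.6715)(-0.6715)] / [1 - (-0.6715)(-0.6715)]
         = 0.24698775 / 0.54908775 = 0.449815.
  Update: phi_21 = phi_11 - phi_22 phi_11 = -0.6715 - (0.449815)(-0.6715) = -0.369449.
Step k = 3:
  phi_33 = [rho(3) - phi_21 rho(2) - phi_22 rho(1)] / [1 - phi_21 rho(1) - phi_22 rho(2)]
    numerator   = -0.6344 - (-0.369449)(0.6979) - (0.449815)(-0.6715) = -0.07451067
    denominator = 1 - (-0.369449)(-0.6715) - (0.449815)(0.6979) = 0.43798903
  phi_33 = -0.07451067 / 0.43798903 = -0.1701.
Therefore phi_{33} = -0.1701.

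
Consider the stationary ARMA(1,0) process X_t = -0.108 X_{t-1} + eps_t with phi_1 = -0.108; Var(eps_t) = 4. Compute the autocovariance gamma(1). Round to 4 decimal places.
\gamma(1) = -0.4371

Multiply the model equation by X_{t-k} and take expectations. With theta_0 = psi_0 = 1 and psi_j the MA(infinity) weights, this gives
  gamma(k) - sum_i phi_i gamma(k-i) = c_k,
  c_k = sigma^2 * sum_{j=k..q} theta_j psi_{j-k}   (c_k = 0 for k > q),
using gamma(-m) = gamma(m).
Pure AR (q = 0): c_0 = sigma^2 = 4, c_k = 0 for k >= 1.
Equations for k = 0 and k = 1 (AR order 1):
  gamma(0) = phi_1 gamma(1) + c_0
  gamma(1) = phi_1 gamma(0) + c_1
Substituting the second into the first: gamma(0) (1 - phi_1^2) = c_0 + phi_1 c_1, so
  gamma(0) = c_0 / (1 - phi_1^2) = 4 / (1 - (-0.108)^2) = 4 / 0.988336 = 4.047207.
  gamma(1) = phi_1 gamma(0) = (-0.108)(4.047207) = -0.437098.
Therefore gamma(1) = -0.4371 (to 4 decimal places).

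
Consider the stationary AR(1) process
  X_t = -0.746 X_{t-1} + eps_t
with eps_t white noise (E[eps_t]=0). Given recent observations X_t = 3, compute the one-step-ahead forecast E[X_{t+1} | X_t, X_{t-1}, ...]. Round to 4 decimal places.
E[X_{t+1} \mid \mathcal F_t] = -2.2380

For an AR(p) model X_t = c + sum_i phi_i X_{t-i} + eps_t, the
one-step-ahead conditional mean is
  E[X_{t+1} | X_t, ...] = c + sum_i phi_i X_{t+1-i}.
Substitute known values:
  E[X_{t+1} | ...] = (-0.746) * (3)
                   = -2.2380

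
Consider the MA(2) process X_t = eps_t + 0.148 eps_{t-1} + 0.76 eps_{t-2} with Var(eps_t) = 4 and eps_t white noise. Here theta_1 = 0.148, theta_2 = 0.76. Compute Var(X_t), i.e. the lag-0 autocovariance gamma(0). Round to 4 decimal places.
\gamma(0) = 6.3980

For an MA(q) process X_t = eps_t + sum_i theta_i eps_{t-i} with
Var(eps_t) = sigma^2, the variance is
  gamma(0) = sigma^2 * (1 + sum_i theta_i^2).
  sum_i theta_i^2 = (0.148)^2 + (0.76)^2 = 0.021904 + 0.5776 = 0.599504.
  gamma(0) = 4 * (1 + 0.599504) = 4 * 1.599504 = 6.398016, which rounds to 6.3980.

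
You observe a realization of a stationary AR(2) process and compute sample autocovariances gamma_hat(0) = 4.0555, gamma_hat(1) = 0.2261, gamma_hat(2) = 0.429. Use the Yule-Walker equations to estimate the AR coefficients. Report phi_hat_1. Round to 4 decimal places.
\hat\phi_{1} = 0.0500

The Yule-Walker equations for an AR(p) process read, in matrix form,
  Gamma_p phi = r_p,   with   (Gamma_p)_{ij} = gamma(|i - j|),
                       (r_p)_i = gamma(i),   i,j = 1..p.
Substitute the sample gammas (Toeplitz matrix and right-hand side of size 2):
  Gamma_p = [[4.0555, 0.2261], [0.2261, 4.0555]]
  r_p     = [0.2261, 0.429]
Written out:
  4.0555 phi_1 + 0.2261 phi_2 = 0.2261
  0.2261 phi_1 + 4.0555 phi_2 = 0.429
Solve by Cramer's rule:
  det = gamma(0)^2 - gamma(1)^2 = (4.0555)^2 - (0.2261)^2 = 16.44708025 - 0.05112121 = 16.39595904
  phi_hat_1 = [gamma(1) gamma(0) - gamma(1) gamma(2)] / det = [(0.2261)(4.0555) - (0.2261)(0.429)] / 16.39595904 = 0.81995165 / 16.39595904 = 0.05
  phi_hat_2 = [gamma(0) gamma(2) - gamma(1)^2] / det = [(4.0555)(0.429) - (0.2261)^2] / 16.39595904 = 1.68868829 / 16.39595904 = 0.103
So phi_hat = [0.0500, 0.1030].
Therefore phi_hat_1 = 0.0500.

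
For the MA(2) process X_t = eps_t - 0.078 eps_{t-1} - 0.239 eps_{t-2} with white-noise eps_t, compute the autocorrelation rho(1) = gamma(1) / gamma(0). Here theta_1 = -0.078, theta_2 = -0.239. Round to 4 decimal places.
\rho(1) = -0.0558

For an MA(q) process with theta_0 = 1, the autocovariance is
  gamma(k) = sigma^2 * sum_{i=0..q-k} theta_i * theta_{i+k},
and rho(k) = gamma(k) / gamma(0). Sigma^2 cancels.
  numerator   = (1)*(-0.078) + (-0.078)*(-0.239) = -0.059358.
  denominator = (1)^2 + (-0.078)^2 + (-0.239)^2 = 1.063205.
  rho(1) = -0.059358 / 1.063205 = -0.0558.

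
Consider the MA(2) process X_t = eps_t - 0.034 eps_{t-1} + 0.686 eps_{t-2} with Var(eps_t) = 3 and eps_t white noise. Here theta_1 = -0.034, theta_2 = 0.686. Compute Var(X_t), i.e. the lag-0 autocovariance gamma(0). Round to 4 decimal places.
\gamma(0) = 4.4153

For an MA(q) process X_t = eps_t + sum_i theta_i eps_{t-i} with
Var(eps_t) = sigma^2, the variance is
  gamma(0) = sigma^2 * (1 + sum_i theta_i^2).
  sum_i theta_i^2 = (-0.034)^2 + (0.686)^2 = 0.001156 + 0.470596 = 0.471752.
  gamma(0) = 3 * (1 + 0.471752) = 3 * 1.471752 = 4.415256, which rounds to 4.4153.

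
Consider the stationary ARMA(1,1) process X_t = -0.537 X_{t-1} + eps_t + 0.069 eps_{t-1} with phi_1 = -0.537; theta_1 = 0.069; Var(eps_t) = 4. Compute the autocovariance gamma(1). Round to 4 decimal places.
\gamma(1) = -2.5331

Multiply the model equation by X_{t-k} and take expectations. With theta_0 = psi_0 = 1 and psi_j the MA(infinity) weights, this gives
  gamma(k) - sum_i phi_i gamma(k-i) = c_k,
  c_k = sigma^2 * sum_{j=k..q} theta_j psi_{j-k}   (c_k = 0 for k > q),
using gamma(-m) = gamma(m).
psi-weights needed (psi_j = theta_j + sum_i phi_i psi_{j-i}):
  psi_1 = theta_1 + phi_1 = 0.069 + (-0.537) = -0.468
Right-hand sides:
  c_0 = sigma^2 (1 + theta_1 psi_1) = 4 * (1 + (0.069)(-0.468)) = 4 * 0.967708 = 3.870832
  c_1 = sigma^2 theta_1 = 4 * (0.069) = 0.276
  c_2 = 0
Equations for k = 0 and k = 1 (AR order 1):
  gamma(0) = phi_1 gamma(1) + c_0
  gamma(1) = phi_1 gamma(0) + c_1
Substituting the second into the first: gamma(0) (1 - phi_1^2) = c_0 + phi_1 c_1, so
  gamma(0) = (c_0 + phi_1 c_1) / (1 - phi_1^2) = (3.870832 + (-0.537)(0.276)) / (1 - (-0.537)^2) = 3.72262 / 0.711631 = 5.23111.
  gamma(1) = phi_1 gamma(0) + c_1 = (-0.537)(5.23111) + (0.276) = -2.533106.
Therefore gamma(1) = -2.5331 (to 4 decimal places).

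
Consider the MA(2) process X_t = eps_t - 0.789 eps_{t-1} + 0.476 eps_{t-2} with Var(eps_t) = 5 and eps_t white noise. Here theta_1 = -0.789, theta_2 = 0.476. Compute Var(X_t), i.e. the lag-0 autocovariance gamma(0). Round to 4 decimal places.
\gamma(0) = 9.2455

For an MA(q) process X_t = eps_t + sum_i theta_i eps_{t-i} with
Var(eps_t) = sigma^2, the variance is
  gamma(0) = sigma^2 * (1 + sum_i theta_i^2).
  sum_i theta_i^2 = (-0.789)^2 + (0.476)^2 = 0.622521 + 0.226576 = 0.849097.
  gamma(0) = 5 * (1 + 0.849097) = 5 * 1.849097 = 9.245485, which rounds to 9.2455.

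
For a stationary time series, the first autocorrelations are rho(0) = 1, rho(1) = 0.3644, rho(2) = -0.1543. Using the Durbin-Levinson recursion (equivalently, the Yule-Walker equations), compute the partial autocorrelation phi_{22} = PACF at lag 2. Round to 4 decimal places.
\phi_{22} = -0.3310

The PACF at lag k is phi_{kk}, the last component of the solution
to the Yule-Walker system G_k phi = r_k where
  (G_k)_{ij} = rho(|i - j|), (r_k)_i = rho(i), i,j = 1..k.
Equivalently, Durbin-Levinson gives phi_{kk} iteratively:
  phi_{11} = rho(1)
  phi_{kk} = [rho(k) - sum_{j=1..k-1} phi_{k-1,j} rho(k-j)]
            / [1 - sum_{j=1..k-1} phi_{k-1,j} rho(j)],
  phi_{k,j} = phi_{k-1,j} - phi_{kk} phi_{k-1,k-j},  j = 1..k-1.
Step k = 1:
  phi_11 = rho(1) = 0.3644.
Step k = 2:
  phi_22 = [rho(2) - phi_11 rho(1)] / [1 - phi_11 rho(1)] = [-0.1543 - (0.3644)(0.3644)] / [1 - (0.3644)(0.3644)]
         = -0.28708736 / 0.86721264 = -0.331.
Therefore phi_{22} = -0.3310.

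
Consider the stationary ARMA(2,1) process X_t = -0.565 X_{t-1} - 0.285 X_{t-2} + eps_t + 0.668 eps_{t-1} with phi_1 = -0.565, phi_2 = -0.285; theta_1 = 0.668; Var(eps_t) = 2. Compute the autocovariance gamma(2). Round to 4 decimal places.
\gamma(2) = -0.6722

Multiply the model equation by X_{t-k} and take expectations. With theta_0 = psi_0 = 1 and psi_j the MA(infinity) weights, this gives
  gamma(k) - sum_i phi_i gamma(k-i) = c_k,
  c_k = sigma^2 * sum_{j=k..q} theta_j psi_{j-k}   (c_k = 0 for k > q),
using gamma(-m) = gamma(m).
psi-weights needed (psi_j = theta_j + sum_i phi_i psi_{j-i}):
  psi_1 = theta_1 + phi_1 = 0.668 + (-0.565) = 0.103
Right-hand sides:
  c_0 = sigma^2 (1 + theta_1 psi_1) = 2 * (1 + (0.668)(0.103)) = 2 * 1.068804 = 2.137608
  c_1 = sigma^2 theta_1 = 2 * (0.668) = 1.336
  c_2 = 0
Equations for k = 0, 1, 2 (AR order 2, c_2 = 0):
  (E0) gamma(0) = phi_1 gamma(1) + phi_2 gamma(2) + c_0
  (E1) gamma(1) = phi_1 gamma(0) + phi_2 gamma(1) + c_1
  (E2) gamma(2) = phi_1 gamma(1) + phi_2 gamma(0)
From (E1): gamma(1) = A gamma(0) + B with
  A = phi_1 / (1 - phi_2) = -0.565 / 1.285 = -0.439689,   B = c_1 / (1 - phi_2) = 1.336 / 1.285 = 1.039689.
Insert (E2) into (E0): gamma(0) (1 - phi_2^2) = phi_1 (1 + phi_2) gamma(1) + c_0.
  phi_1 (1 + phi_2) = (-0.565)(0.715) = -0.403975,   1 - phi_2^2 = 0.918775.
Replace gamma(1) by A gamma(0) + B and collect gamma(0):
  gamma(0) [0.918775 - (-0.403975)(-0.439689)] = (-0.403975)(1.039689) + 2.137608
  gamma(0) * 0.741152 = 1.7176
  gamma(0) = 1.7176 / 0.741152 = 2.317474.
  gamma(1) = A gamma(0) + B = (-0.439689)(2.317474) + (1.039689) = 0.020722.
  gamma(2) = phi_1 gamma(1) + phi_2 gamma(0) = (-0.565)(0.020722) + (-0.285)(2.317474) = -0.672188.
Therefore gamma(2) = -0.6722 (to 4 decimal places).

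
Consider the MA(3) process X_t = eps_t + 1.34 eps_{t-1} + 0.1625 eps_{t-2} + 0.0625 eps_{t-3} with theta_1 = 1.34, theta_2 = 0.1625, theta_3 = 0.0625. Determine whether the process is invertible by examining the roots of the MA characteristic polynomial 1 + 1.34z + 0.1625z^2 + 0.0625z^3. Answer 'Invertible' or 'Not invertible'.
\text{Not invertible}

The MA(q) characteristic polynomial is P(z) = 1 + 1.34z + 0.1625z^2 + 0.0625z^3.
Invertibility requires all roots to lie outside the unit circle, i.e. |z| > 1 for every root.
Degree 3: look for a simple real root z0 first, then factor out (1 - z/z0) and solve the remaining quadratic.
Testing z0 = -0.8: P(-0.8) = 1 + (1.34)(-0.8) + (0.1625)(-0.8)^2 + (0.0625)(-0.8)^3
  = 1 + (-1.072) + (0.104) + (-0.032) = 0.  So z_0 = -0.8 is a root, |z_0| = 0.8.
Divide out the factor (1 + 1.25 z) = (1 - z/z0) (since 1/z0 = -1.25):
  P(z) = (1 + 1.25 z)(1 + (0.09) z + (0.05) z^2)
  [check: z-coef 0.09 - (-1.25) = 1.34; z^2-coef 0.05 - (-1.25)(0.09) = 0.1625; z^3-coef -(-1.25)(0.05) = 0.0625.]
Remaining roots from the quadratic factor 1 + (0.09) z + (0.05) z^2:
  Set 1 + (0.09) z + (0.05) z^2 = 0, i.e. a z^2 + b z + c = 0 with a = 0.05, b = 0.09, c = 1.
  Discriminant D = b^2 - 4ac = (0.09)^2 - 4*(0.05)*1 = 0.0081 - (0.2) = -0.1919.
  D < 0, so the roots are the complex-conjugate pair z = (-b +/- i sqrt(-D)) / (2a) = -0.9 +/- 4.3806i.
  For a conjugate pair |z|^2 = z * conj(z) = (product of roots) = c/a = 1/(0.05) = 20, so |z| = sqrt(20) = 4.4721 for both roots.
Moduli of all roots: 0.8000, 4.4721, 4.4721.
All moduli strictly greater than 1? No.
Verdict: Not invertible.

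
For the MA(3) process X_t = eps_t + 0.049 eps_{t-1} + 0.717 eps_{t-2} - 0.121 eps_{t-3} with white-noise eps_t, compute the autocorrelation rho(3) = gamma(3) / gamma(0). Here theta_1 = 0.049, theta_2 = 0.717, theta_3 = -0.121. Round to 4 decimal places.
\rho(3) = -0.0790

For an MA(q) process with theta_0 = 1, the autocovariance is
  gamma(k) = sigma^2 * sum_{i=0..q-k} theta_i * theta_{i+k},
and rho(k) = gamma(k) / gamma(0). Sigma^2 cancels.
  numerator   = (1)*(-0.121) = -0.121.
  denominator = (1)^2 + (0.049)^2 + (0.717)^2 + (-0.121)^2 = 1.531131.
  rho(3) = -0.121 / 1.531131 = -0.0790.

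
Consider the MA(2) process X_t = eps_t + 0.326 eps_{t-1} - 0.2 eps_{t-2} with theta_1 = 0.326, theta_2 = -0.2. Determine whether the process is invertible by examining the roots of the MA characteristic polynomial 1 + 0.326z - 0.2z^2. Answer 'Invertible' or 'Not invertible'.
\text{Invertible}

The MA(q) characteristic polynomial is P(z) = 1 + 0.326z - 0.2z^2.
Invertibility requires all roots to lie outside the unit circle, i.e. |z| > 1 for every root.
Set 1 + (0.326) z + (-0.2) z^2 = 0, i.e. a z^2 + b z + c = 0 with a = -0.2, b = 0.326, c = 1.
Discriminant D = b^2 - 4ac = (0.326)^2 - 4*(-0.2)*1 = 0.106276 - (-0.8) = 0.906276.
D >= 0, so the roots are real: z = (-b +/- sqrt(D)) / (2a) = (-0.326 +/- 0.951985) / (-0.4).
  z_1 = (-0.326 + 0.951985) / (-0.4) = -1.565,   |z_1| = 1.565.
  z_2 = (-0.326 - 0.951985) / (-0.4) = 3.195,   |z_2| = 3.195.
Moduli of all roots: 1.5650, 3.1950.
All moduli strictly greater than 1? Yes.
Verdict: Invertible.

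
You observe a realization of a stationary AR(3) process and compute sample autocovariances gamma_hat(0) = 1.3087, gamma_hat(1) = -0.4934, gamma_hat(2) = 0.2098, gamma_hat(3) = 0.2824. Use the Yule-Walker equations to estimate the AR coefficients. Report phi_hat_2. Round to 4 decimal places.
\hat\phi_{2} = 0.1429

The Yule-Walker equations for an AR(p) process read, in matrix form,
  Gamma_p phi = r_p,   with   (Gamma_p)_{ij} = gamma(|i - j|),
                       (r_p)_i = gamma(i),   i,j = 1..p.
Substitute the sample gammas (Toeplitz matrix and right-hand side of size 3):
  Gamma_p = [[1.3087, -0.4934, 0.2098], [-0.4934, 1.3087, -0.4934], [0.2098, -0.4934, 1.3087]]
  r_p     = [-0.4934, 0.2098, 0.2824]
Written out (R1..R3):
  (R1) 1.3087 phi_1 - 0.4934 phi_2 + 0.2098 phi_3 = -0.4934
  (R2) -0.4934 phi_1 + 1.3087 phi_2 - 0.4934 phi_3 = 0.2098
  (R3) 0.2098 phi_1 - 0.4934 phi_2 + 1.3087 phi_3 = 0.2824
Gaussian elimination:
  R2 <- R2 - (-0.4934/1.3087) R1 = R2 - (-0.377015) R1:  1.122681 phi_2 - 0.414302 phi_3 = 0.023781
  R3 <- R3 - (0.2098/1.3087) R1 = R3 - (0.160312) R1:  -0.414302 phi_2 + 1.275067 phi_3 = 0.361498
  R3 <- R3 - (-0.414302/1.122681) R2 = R3 - (-0.369029) R2:  1.122177 phi_3 = 0.370274
Back-substitution:
  phi_hat_3 = 0.370274 / 1.122177 = 0.32996
  phi_hat_2 = (0.023781 - (-0.414302)(0.32996)) / 1.122681 = 0.142947
  phi_hat_1 = (-0.4934 - (-0.4934)(0.142947) - (0.2098)(0.32996)) / 1.3087 = -0.376019
So phi_hat = [-0.3760, 0.1429, 0.3300].
Therefore phi_hat_2 = 0.1429.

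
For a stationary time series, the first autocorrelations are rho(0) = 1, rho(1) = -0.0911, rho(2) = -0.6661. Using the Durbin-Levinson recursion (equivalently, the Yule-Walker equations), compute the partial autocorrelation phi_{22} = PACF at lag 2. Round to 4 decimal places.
\phi_{22} = -0.6800

The PACF at lag k is phi_{kk}, the last component of the solution
to the Yule-Walker system G_k phi = r_k where
  (G_k)_{ij} = rho(|i - j|), (r_k)_i = rho(i), i,j = 1..k.
Equivalently, Durbin-Levinson gives phi_{kk} iteratively:
  phi_{11} = rho(1)
  phi_{kk} = [rho(k) - sum_{j=1..k-1} phi_{k-1,j} rho(k-j)]
            / [1 - sum_{j=1..k-1} phi_{k-1,j} rho(j)],
  phi_{k,j} = phi_{k-1,j} - phi_{kk} phi_{k-1,k-j},  j = 1..k-1.
Step k = 1:
  phi_11 = rho(1) = -0.0911.
Step k = 2:
  phi_22 = [rho(2) - phi_11 rho(1)] / [1 - phi_11 rho(1)] = [-0.6661 - (-0.0911)(-0.0911)] / [1 - (-0.0911)(-0.0911)]
         = -0.67439921 / 0.99170079 = -0.68.
Therefore phi_{22} = -0.6800.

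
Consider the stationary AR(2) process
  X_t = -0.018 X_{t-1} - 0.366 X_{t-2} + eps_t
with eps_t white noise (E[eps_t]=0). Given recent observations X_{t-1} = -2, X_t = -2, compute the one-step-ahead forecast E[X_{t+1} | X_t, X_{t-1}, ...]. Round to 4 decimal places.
E[X_{t+1} \mid \mathcal F_t] = 0.7680

For an AR(p) model X_t = c + sum_i phi_i X_{t-i} + eps_t, the
one-step-ahead conditional mean is
  E[X_{t+1} | X_t, ...] = c + sum_i phi_i X_{t+1-i}.
Substitute known values:
  E[X_{t+1} | ...] = (-0.018) * (-2) + (-0.366) * (-2)
                   = 0.7680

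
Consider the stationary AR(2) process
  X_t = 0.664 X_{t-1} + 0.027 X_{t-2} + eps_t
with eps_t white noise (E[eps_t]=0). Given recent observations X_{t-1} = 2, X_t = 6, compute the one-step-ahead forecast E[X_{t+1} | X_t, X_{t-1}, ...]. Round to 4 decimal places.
E[X_{t+1} \mid \mathcal F_t] = 4.0380

For an AR(p) model X_t = c + sum_i phi_i X_{t-i} + eps_t, the
one-step-ahead conditional mean is
  E[X_{t+1} | X_t, ...] = c + sum_i phi_i X_{t+1-i}.
Substitute known values:
  E[X_{t+1} | ...] = (0.664) * (6) + (0.027) * (2)
                   = 4.0380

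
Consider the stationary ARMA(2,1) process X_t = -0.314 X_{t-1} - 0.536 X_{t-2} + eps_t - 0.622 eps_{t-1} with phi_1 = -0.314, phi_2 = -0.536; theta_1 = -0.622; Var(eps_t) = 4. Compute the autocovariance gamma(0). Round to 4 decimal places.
\gamma(0) = 9.6128

Multiply the model equation by X_{t-k} and take expectations. With theta_0 = psi_0 = 1 and psi_j the MA(infinity) weights, this gives
  gamma(k) - sum_i phi_i gamma(k-i) = c_k,
  c_k = sigma^2 * sum_{j=k..q} theta_j psi_{j-k}   (c_k = 0 for k > q),
using gamma(-m) = gamma(m).
psi-weights needed (psi_j = theta_j + sum_i phi_i psi_{j-i}):
  psi_1 = theta_1 + phi_1 = -0.622 + (-0.314) = -0.936
Right-hand sides:
  c_0 = sigma^2 (1 + theta_1 psi_1) = 4 * (1 + (-0.622)(-0.936)) = 4 * 1.582192 = 6.328768
  c_1 = sigma^2 theta_1 = 4 * (-0.622) = -2.488
  c_2 = 0
Equations for k = 0, 1, 2 (AR order 2, c_2 = 0):
  (E0) gamma(0) = phi_1 gamma(1) + phi_2 gamma(2) + c_0
  (E1) gamma(1) = phi_1 gamma(0) + phi_2 gamma(1) + c_1
  (E2) gamma(2) = phi_1 gamma(1) + phi_2 gamma(0)
From (E1): gamma(1) = A gamma(0) + B with
  A = phi_1 / (1 - phi_2) = -0.314 / 1.536 = -0.204427,   B = c_1 / (1 - phi_2) = -2.488 / 1.536 = -1.619792.
Insert (E2) into (E0): gamma(0) (1 - phi_2^2) = phi_1 (1 + phi_2) gamma(1) + c_0.
  phi_1 (1 + phi_2) = (-0.314)(0.464) = -0.145696,   1 - phi_2^2 = 0.712704.
Replace gamma(1) by A gamma(0) + B and collect gamma(0):
  gamma(0) [0.712704 - (-0.145696)(-0.204427)] = (-0.145696)(-1.619792) + 6.328768
  gamma(0) * 0.68292 = 6.564765
  gamma(0) = 6.564765 / 0.68292 = 9.612791.
Therefore gamma(0) = 9.6128 (to 4 decimal places).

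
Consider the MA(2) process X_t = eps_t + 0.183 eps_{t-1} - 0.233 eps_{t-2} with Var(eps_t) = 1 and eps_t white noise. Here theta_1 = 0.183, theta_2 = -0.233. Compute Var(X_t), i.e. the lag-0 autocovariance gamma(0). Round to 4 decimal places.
\gamma(0) = 1.0878

For an MA(q) process X_t = eps_t + sum_i theta_i eps_{t-i} with
Var(eps_t) = sigma^2, the variance is
  gamma(0) = sigma^2 * (1 + sum_i theta_i^2).
  sum_i theta_i^2 = (0.183)^2 + (-0.233)^2 = 0.033489 + 0.054289 = 0.087778.
  gamma(0) = 1 * (1 + 0.087778) = 1 * 1.087778 = 1.087778, which rounds to 1.0878.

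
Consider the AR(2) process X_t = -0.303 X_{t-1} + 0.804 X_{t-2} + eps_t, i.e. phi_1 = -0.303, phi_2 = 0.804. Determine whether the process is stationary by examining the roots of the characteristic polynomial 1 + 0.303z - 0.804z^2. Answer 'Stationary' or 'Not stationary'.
\text{Not stationary}

The AR(p) characteristic polynomial is P(z) = 1 + 0.303z - 0.804z^2.
Stationarity requires all roots to lie outside the unit circle, i.e. |z| > 1 for every root.
Set 1 + (0.303) z + (-0.804) z^2 = 0, i.e. a z^2 + b z + c = 0 with a = -0.804, b = 0.303, c = 1.
Discriminant D = b^2 - 4ac = (0.303)^2 - 4*(-0.804)*1 = 0.091809 - (-3.216) = 3.307809.
D >= 0, so the roots are real: z = (-b +/- sqrt(D)) / (2a) = (-0.303 +/- 1.818738) / (-1.608).
  z_1 = (-0.303 + 1.818738) / (-1.608) = -0.9426,   |z_1| = 0.9426.
  z_2 = (-0.303 - 1.818738) / (-1.608) = 1.3195,   |z_2| = 1.3195.
Moduli of all roots: 0.9426, 1.3195.
All moduli strictly greater than 1? No.
Verdict: Not stationary.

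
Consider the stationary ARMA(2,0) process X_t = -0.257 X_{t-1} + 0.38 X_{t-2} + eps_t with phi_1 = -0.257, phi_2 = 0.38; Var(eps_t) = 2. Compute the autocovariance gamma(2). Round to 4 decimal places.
\gamma(2) = 1.3732

Multiply the model equation by X_{t-k} and take expectations. With theta_0 = psi_0 = 1 and psi_j the MA(infinity) weights, this gives
  gamma(k) - sum_i phi_i gamma(k-i) = c_k,
  c_k = sigma^2 * sum_{j=k..q} theta_j psi_{j-k}   (c_k = 0 for k > q),
using gamma(-m) = gamma(m).
Pure AR (q = 0): c_0 = sigma^2 = 2, c_k = 0 for k >= 1.
Equations for k = 0, 1, 2 (AR order 2, c_2 = 0):
  (E0) gamma(0) = phi_1 gamma(1) + phi_2 gamma(2) + c_0
  (E1) gamma(1) = phi_1 gamma(0) + phi_2 gamma(1) + c_1
  (E2) gamma(2) = phi_1 gamma(1) + phi_2 gamma(0)
From (E1): gamma(1) = A gamma(0) + B with
  A = phi_1 / (1 - phi_2) = -0.257 / 0.62 = -0.414516,   B = c_1 / (1 - phi_2) = 0 / 0.62 = 0.
Insert (E2) into (E0): gamma(0) (1 - phi_2^2) = phi_1 (1 + phi_2) gamma(1) + c_0.
  phi_1 (1 + phi_2) = (-0.257)(1.38) = -0.35466,   1 - phi_2^2 = 0.8556.
Replace gamma(1) by A gamma(0) + B and collect gamma(0):
  gamma(0) [0.8556 - (-0.35466)(-0.414516)] = c_0 = 2
  gamma(0) * 0.708588 = 2
  gamma(0) = 2 / 0.708588 = 2.822516.
  gamma(1) = A gamma(0) = (-0.414516)(2.822516) = -1.169978.
  gamma(2) = phi_1 gamma(1) + phi_2 gamma(0) = (-0.257)(-1.169978) + (0.38)(2.822516) = 1.37324.
Therefore gamma(2) = 1.3732 (to 4 decimal places).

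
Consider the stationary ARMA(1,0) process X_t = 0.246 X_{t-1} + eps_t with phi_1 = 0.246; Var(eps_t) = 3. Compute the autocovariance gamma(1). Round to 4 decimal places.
\gamma(1) = 0.7855

Multiply the model equation by X_{t-k} and take expectations. With theta_0 = psi_0 = 1 and psi_j the MA(infinity) weights, this gives
  gamma(k) - sum_i phi_i gamma(k-i) = c_k,
  c_k = sigma^2 * sum_{j=k..q} theta_j psi_{j-k}   (c_k = 0 for k > q),
using gamma(-m) = gamma(m).
Pure AR (q = 0): c_0 = sigma^2 = 3, c_k = 0 for k >= 1.
Equations for k = 0 and k = 1 (AR order 1):
  gamma(0) = phi_1 gamma(1) + c_0
  gamma(1) = phi_1 gamma(0) + c_1
Substituting the second into the first: gamma(0) (1 - phi_1^2) = c_0 + phi_1 c_1, so
  gamma(0) = c_0 / (1 - phi_1^2) = 3 / (1 - (0.246)^2) = 3 / 0.939484 = 3.193242.
  gamma(1) = phi_1 gamma(0) = (0.246)(3.193242) = 0.785538.
Therefore gamma(1) = 0.7855 (to 4 decimal places).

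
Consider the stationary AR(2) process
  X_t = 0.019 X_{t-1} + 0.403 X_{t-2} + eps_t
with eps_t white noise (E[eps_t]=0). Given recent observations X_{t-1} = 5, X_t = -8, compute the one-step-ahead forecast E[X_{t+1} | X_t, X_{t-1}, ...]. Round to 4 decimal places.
E[X_{t+1} \mid \mathcal F_t] = 1.8630

For an AR(p) model X_t = c + sum_i phi_i X_{t-i} + eps_t, the
one-step-ahead conditional mean is
  E[X_{t+1} | X_t, ...] = c + sum_i phi_i X_{t+1-i}.
Substitute known values:
  E[X_{t+1} | ...] = (0.019) * (-8) + (0.403) * (5)
                   = 1.8630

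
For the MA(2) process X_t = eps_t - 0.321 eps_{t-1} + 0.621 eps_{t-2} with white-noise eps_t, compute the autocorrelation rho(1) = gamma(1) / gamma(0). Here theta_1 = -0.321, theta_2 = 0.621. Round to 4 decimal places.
\rho(1) = -0.3495

For an MA(q) process with theta_0 = 1, the autocovariance is
  gamma(k) = sigma^2 * sum_{i=0..q-k} theta_i * theta_{i+k},
and rho(k) = gamma(k) / gamma(0). Sigma^2 cancels.
  numerator   = (1)*(-0.321) + (-0.321)*(0.621) = -0.520341.
  denominator = (1)^2 + (-0.321)^2 + (0.621)^2 = 1.488682.
  rho(1) = -0.520341 / 1.488682 = -0.3495.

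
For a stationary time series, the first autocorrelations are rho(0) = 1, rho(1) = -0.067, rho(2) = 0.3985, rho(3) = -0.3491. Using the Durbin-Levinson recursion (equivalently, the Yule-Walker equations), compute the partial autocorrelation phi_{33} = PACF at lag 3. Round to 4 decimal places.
\phi_{33} = -0.3650

The PACF at lag k is phi_{kk}, the last component of the solution
to the Yule-Walker system G_k phi = r_k where
  (G_k)_{ij} = rho(|i - j|), (r_k)_i = rho(i), i,j = 1..k.
Equivalently, Durbin-Levinson gives phi_{kk} iteratively:
  phi_{11} = rho(1)
  phi_{kk} = [rho(k) - sum_{j=1..k-1} phi_{k-1,j} rho(k-j)]
            / [1 - sum_{j=1..k-1} phi_{k-1,j} rho(j)],
  phi_{k,j} = phi_{k-1,j} - phi_{kk} phi_{k-1,k-j},  j = 1..k-1.
Step k = 1:
  phi_11 = rho(1) = -0.067.
Step k = 2:
  phi_22 = [rho(2) - phi_11 rho(1)] / [1 - phi_11 rho(1)] = [0.3985 - (-0.067)(-0.067)] / [1 - (-0.067)(-0.067)]
         = 0.394011 / 0.995511 = 0.395788.
  Update: phi_21 = phi_11 - phi_22 phi_11 = -0.067 - (0.395788)(-0.067) = -0.040482.
Step k = 3:
  phi_33 = [rho(3) - phi_21 rho(2) - phi_22 rho(1)] / [1 - phi_21 rho(1) - phi_22 rho(2)]
    numerator   = -0.3491 - (-0.040482)(0.3985) - (0.395788)(-0.067) = -0.30645006
    denominator = 1 - (-0.040482)(-0.067) - (0.395788)(0.3985) = 0.8395663
  phi_33 = -0.30645006 / 0.8395663 = -0.365.
Therefore phi_{33} = -0.3650.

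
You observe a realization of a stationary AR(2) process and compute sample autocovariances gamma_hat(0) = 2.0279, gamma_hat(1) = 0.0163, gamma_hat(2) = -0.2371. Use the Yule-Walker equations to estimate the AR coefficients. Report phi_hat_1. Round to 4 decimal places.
\hat\phi_{1} = 0.0090

The Yule-Walker equations for an AR(p) process read, in matrix form,
  Gamma_p phi = r_p,   with   (Gamma_p)_{ij} = gamma(|i - j|),
                       (r_p)_i = gamma(i),   i,j = 1..p.
Substitute the sample gammas (Toeplitz matrix and right-hand side of size 2):
  Gamma_p = [[2.0279, 0.0163], [0.0163, 2.0279]]
  r_p     = [0.0163, -0.2371]
Written out:
  2.0279 phi_1 + 0.0163 phi_2 = 0.0163
  0.0163 phi_1 + 2.0279 phi_2 = -0.2371
Solve by Cramer's rule:
  det = gamma(0)^2 - gamma(1)^2 = (2.0279)^2 - (0.0163)^2 = 4.11237841 - 0.00026569 = 4.11211272
  phi_hat_1 = [gamma(1) gamma(0) - gamma(1) gamma(2)] / det = [(0.0163)(2.0279) - (0.0163)(-0.2371)] / 4.11211272 = 0.0369195 / 4.11211272 = 0.009
  phi_hat_2 = [gamma(0) gamma(2) - gamma(1)^2] / det = [(2.0279)(-0.2371) - (0.0163)^2] / 4.11211272 = -0.48108078 / 4.11211272 = -0.117
So phi_hat = [0.0090, -0.1170].
Therefore phi_hat_1 = 0.0090.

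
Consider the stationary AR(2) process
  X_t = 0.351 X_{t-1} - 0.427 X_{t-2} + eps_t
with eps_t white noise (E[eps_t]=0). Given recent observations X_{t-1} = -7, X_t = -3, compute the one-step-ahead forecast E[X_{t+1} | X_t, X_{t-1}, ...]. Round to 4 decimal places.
E[X_{t+1} \mid \mathcal F_t] = 1.9360

For an AR(p) model X_t = c + sum_i phi_i X_{t-i} + eps_t, the
one-step-ahead conditional mean is
  E[X_{t+1} | X_t, ...] = c + sum_i phi_i X_{t+1-i}.
Substitute known values:
  E[X_{t+1} | ...] = (0.351) * (-3) + (-0.427) * (-7)
                   = 1.9360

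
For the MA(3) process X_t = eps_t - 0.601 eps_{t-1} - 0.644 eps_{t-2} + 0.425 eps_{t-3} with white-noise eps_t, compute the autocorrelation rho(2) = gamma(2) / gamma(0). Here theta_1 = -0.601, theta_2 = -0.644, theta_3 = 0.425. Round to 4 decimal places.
\rho(2) = -0.4597

For an MA(q) process with theta_0 = 1, the autocovariance is
  gamma(k) = sigma^2 * sum_{i=0..q-k} theta_i * theta_{i+k},
and rho(k) = gamma(k) / gamma(0). Sigma^2 cancels.
  numerator   = (1)*(-0.644) + (-0.601)*(0.425) = -0.899425.
  denominator = (1)^2 + (-0.601)^2 + (-0.644)^2 + (0.425)^2 = 1.956562.
  rho(2) = -0.899425 / 1.956562 = -0.4597.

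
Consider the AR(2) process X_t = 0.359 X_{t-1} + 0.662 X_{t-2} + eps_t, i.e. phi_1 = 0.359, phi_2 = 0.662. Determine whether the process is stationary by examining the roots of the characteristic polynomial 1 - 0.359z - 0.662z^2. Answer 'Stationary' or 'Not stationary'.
\text{Not stationary}

The AR(p) characteristic polynomial is P(z) = 1 - 0.359z - 0.662z^2.
Stationarity requires all roots to lie outside the unit circle, i.e. |z| > 1 for every root.
Set 1 + (-0.359) z + (-0.662) z^2 = 0, i.e. a z^2 + b z + c = 0 with a = -0.662, b = -0.359, c = 1.
Discriminant D = b^2 - 4ac = (-0.359)^2 - 4*(-0.662)*1 = 0.128881 - (-2.648) = 2.776881.
D >= 0, so the roots are real: z = (-b +/- sqrt(D)) / (2a) = (0.359 +/- 1.666398) / (-1.324).
  z_1 = (0.359 + 1.666398) / (-1.324) = -1.5298,   |z_1| = 1.5298.
  z_2 = (0.359 - 1.666398) / (-1.324) = 0.9875,   |z_2| = 0.9875.
Moduli of all roots: 1.5298, 0.9875.
All moduli strictly greater than 1? No.
Verdict: Not stationary.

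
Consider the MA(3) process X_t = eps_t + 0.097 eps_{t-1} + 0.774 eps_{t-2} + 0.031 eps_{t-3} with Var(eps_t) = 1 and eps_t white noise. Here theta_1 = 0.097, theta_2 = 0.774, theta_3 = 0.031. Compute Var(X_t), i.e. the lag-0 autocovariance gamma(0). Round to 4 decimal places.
\gamma(0) = 1.6094

For an MA(q) process X_t = eps_t + sum_i theta_i eps_{t-i} with
Var(eps_t) = sigma^2, the variance is
  gamma(0) = sigma^2 * (1 + sum_i theta_i^2).
  sum_i theta_i^2 = (0.097)^2 + (0.774)^2 + (0.031)^2 = 0.009409 + 0.599076 + 0.000961 = 0.609446.
  gamma(0) = 1 * (1 + 0.609446) = 1 * 1.609446 = 1.609446, which rounds to 1.6094.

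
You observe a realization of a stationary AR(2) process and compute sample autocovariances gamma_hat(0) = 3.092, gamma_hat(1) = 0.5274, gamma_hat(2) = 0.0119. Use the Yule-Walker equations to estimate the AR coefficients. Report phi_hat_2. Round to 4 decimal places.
\hat\phi_{2} = -0.0260

The Yule-Walker equations for an AR(p) process read, in matrix form,
  Gamma_p phi = r_p,   with   (Gamma_p)_{ij} = gamma(|i - j|),
                       (r_p)_i = gamma(i),   i,j = 1..p.
Substitute the sample gammas (Toeplitz matrix and right-hand side of size 2):
  Gamma_p = [[3.092, 0.5274], [0.5274, 3.092]]
  r_p     = [0.5274, 0.0119]
Written out:
  3.092 phi_1 + 0.5274 phi_2 = 0.5274
  0.5274 phi_1 + 3.092 phi_2 = 0.0119
Solve by Cramer's rule:
  det = gamma(0)^2 - gamma(1)^2 = (3.092)^2 - (0.5274)^2 = 9.560464 - 0.27815076 = 9.28231324
  phi_hat_1 = [gamma(1) gamma(0) - gamma(1) gamma(2)] / det = [(0.5274)(3.092) - (0.5274)(0.0119)] / 9.28231324 = 1.62444474 / 9.28231324 = 0.175
  phi_hat_2 = [gamma(0) gamma(2) - gamma(1)^2] / det = [(3.092)(0.0119) - (0.5274)^2] / 9.28231324 = -0.24135596 / 9.28231324 = -0.026
So phi_hat = [0.1750, -0.0260].
Therefore phi_hat_2 = -0.0260.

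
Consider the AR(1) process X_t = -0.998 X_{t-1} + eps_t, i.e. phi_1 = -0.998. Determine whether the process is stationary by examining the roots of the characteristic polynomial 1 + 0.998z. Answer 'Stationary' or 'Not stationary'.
\text{Stationary}

The AR(p) characteristic polynomial is P(z) = 1 + 0.998z.
Stationarity requires all roots to lie outside the unit circle, i.e. |z| > 1 for every root.
This is linear in z: 1 + (0.998) z = 0  =>  z = -1/(0.998) = -1.002004,  |z| = 1.002004.
Moduli of all roots: 1.0020.
All moduli strictly greater than 1? Yes.
Verdict: Stationary.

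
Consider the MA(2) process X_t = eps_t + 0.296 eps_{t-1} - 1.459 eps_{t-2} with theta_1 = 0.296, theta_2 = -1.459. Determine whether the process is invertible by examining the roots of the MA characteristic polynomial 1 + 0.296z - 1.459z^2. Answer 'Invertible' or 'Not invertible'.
\text{Not invertible}

The MA(q) characteristic polynomial is P(z) = 1 + 0.296z - 1.459z^2.
Invertibility requires all roots to lie outside the unit circle, i.e. |z| > 1 for every root.
Set 1 + (0.296) z + (-1.459) z^2 = 0, i.e. a z^2 + b z + c = 0 with a = -1.459, b = 0.296, c = 1.
Discriminant D = b^2 - 4ac = (0.296)^2 - 4*(-1.459)*1 = 0.087616 - (-5.836) = 5.923616.
D >= 0, so the roots are real: z = (-b +/- sqrt(D)) / (2a) = (-0.296 +/- 2.433848) / (-2.918).
  z_1 = (-0.296 + 2.433848) / (-2.918) = -0.7326,   |z_1| = 0.7326.
  z_2 = (-0.296 - 2.433848) / (-2.918) = 0.9355,   |z_2| = 0.9355.
Moduli of all roots: 0.7326, 0.9355.
All moduli strictly greater than 1? No.
Verdict: Not invertible.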